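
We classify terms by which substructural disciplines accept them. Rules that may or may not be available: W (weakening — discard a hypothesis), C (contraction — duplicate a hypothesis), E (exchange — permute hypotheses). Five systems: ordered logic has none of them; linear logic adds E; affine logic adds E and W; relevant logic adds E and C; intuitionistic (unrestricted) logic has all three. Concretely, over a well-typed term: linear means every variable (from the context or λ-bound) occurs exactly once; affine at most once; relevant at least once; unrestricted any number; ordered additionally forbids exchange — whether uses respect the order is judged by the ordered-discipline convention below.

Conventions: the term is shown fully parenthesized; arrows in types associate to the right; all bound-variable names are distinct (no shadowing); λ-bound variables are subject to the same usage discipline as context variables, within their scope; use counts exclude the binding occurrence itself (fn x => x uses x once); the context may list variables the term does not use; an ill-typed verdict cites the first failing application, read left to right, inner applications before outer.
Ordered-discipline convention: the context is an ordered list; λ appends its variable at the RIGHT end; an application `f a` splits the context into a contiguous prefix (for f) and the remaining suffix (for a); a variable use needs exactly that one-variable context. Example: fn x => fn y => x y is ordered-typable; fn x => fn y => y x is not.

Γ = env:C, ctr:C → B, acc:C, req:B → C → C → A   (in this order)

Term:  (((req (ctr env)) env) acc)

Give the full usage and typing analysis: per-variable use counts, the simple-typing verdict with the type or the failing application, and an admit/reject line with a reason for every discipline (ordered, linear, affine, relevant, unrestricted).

usage: env ×2; ctr ×1; acc ×1; req ×1
left-to-right use order: req, ctr, env, env, acc
typing: the term checks, with type A
ordered: ✗ — repeated use of env ×2
linear: ✗ — repeated use of env ×2
affine: ✗ — repeated use of env ×2
relevant: ✓ — at least one use each (env, ctr, acc, req)
unrestricted: ✓ — simply typable at A; W, C, E all held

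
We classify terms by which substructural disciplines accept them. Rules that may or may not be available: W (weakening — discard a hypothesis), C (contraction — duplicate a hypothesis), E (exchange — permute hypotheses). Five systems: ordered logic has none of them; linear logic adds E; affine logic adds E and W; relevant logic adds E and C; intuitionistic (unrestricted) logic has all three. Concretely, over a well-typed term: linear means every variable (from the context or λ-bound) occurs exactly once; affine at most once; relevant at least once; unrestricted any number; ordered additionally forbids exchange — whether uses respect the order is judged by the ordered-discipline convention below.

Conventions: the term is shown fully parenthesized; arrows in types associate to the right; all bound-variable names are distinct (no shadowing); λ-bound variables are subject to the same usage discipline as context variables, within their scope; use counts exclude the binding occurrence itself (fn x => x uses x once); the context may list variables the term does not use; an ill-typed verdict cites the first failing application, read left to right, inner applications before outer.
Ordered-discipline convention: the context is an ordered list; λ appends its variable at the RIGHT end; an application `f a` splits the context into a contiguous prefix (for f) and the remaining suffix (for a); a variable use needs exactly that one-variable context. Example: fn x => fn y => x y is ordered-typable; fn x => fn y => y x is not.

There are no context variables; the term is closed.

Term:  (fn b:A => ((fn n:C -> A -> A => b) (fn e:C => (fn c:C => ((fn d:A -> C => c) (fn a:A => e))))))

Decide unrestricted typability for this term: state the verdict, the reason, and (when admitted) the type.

no — the type mismatch rejects it
variable uses: b (λ-bound): 1×, n (λ-bound): 0×, e (λ-bound): 1×, c (λ-bound): 1×, d (λ-bound): 0×, a (λ-bound): 0×
left-to-right use order: b, c, e
typing: ill-typed: an argument C -> C -> C mismatches the expected C -> A -> A
per-discipline verdicts: ordered ✗; linear ✗; affine ✗; relevant ✗; unrestricted ✗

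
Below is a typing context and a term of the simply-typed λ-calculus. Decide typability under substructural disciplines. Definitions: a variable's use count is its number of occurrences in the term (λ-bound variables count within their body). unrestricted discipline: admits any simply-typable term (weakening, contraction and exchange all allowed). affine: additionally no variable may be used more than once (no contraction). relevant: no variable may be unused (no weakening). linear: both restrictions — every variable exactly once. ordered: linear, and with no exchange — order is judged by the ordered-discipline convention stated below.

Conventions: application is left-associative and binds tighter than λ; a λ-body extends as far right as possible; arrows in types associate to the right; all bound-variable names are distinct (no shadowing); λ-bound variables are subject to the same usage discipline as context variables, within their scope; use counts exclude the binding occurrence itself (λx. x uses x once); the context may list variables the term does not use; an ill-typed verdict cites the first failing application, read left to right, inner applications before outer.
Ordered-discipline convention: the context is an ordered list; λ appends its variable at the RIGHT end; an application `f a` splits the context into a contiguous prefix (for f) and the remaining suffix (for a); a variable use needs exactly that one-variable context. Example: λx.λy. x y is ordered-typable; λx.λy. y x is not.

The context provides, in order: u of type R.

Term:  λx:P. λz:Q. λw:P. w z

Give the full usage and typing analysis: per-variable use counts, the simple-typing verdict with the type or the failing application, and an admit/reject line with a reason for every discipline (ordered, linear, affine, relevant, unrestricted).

use counts: u=0, x (λ-bound)=0, z (λ-bound)=1, w (λ-bound)=1
use order (left to right): w, z
typing: ill-typed: non-arrow in function slot: P
ordered: ✗ — fails simple typing
linear: ✗ — a type mismatch blocks all five
affine: ✗ — the type mismatch rejects it
relevant: ✗ — not simply typable
unrestricted: ✗ — fails simple typing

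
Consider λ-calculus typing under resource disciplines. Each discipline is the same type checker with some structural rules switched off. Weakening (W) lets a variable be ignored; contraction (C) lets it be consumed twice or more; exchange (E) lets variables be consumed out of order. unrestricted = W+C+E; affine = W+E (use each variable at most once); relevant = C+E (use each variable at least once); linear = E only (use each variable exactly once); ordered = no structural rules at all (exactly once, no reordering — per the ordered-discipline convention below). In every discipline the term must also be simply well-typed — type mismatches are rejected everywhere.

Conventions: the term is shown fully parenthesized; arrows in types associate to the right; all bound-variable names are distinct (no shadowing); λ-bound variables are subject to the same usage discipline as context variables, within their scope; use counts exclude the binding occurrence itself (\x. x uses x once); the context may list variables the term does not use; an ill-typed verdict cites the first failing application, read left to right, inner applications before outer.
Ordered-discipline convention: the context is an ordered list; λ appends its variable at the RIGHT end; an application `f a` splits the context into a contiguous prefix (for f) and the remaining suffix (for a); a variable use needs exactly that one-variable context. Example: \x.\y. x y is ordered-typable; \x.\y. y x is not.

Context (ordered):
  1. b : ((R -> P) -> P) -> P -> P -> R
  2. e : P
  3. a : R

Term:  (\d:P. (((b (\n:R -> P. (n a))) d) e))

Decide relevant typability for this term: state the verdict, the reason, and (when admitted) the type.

yes — none of b, e, a, d, n goes unused; term : P -> R
counts: b ×1, e ×1, a ×1, d [bound] ×1, n [bound] ×1
uses in reading order: b, n, a, d, e
typing: the term checks, with type P -> R
summary: ordered ✗, linear ✓, affine ✓, relevant ✓, unrestricted ✓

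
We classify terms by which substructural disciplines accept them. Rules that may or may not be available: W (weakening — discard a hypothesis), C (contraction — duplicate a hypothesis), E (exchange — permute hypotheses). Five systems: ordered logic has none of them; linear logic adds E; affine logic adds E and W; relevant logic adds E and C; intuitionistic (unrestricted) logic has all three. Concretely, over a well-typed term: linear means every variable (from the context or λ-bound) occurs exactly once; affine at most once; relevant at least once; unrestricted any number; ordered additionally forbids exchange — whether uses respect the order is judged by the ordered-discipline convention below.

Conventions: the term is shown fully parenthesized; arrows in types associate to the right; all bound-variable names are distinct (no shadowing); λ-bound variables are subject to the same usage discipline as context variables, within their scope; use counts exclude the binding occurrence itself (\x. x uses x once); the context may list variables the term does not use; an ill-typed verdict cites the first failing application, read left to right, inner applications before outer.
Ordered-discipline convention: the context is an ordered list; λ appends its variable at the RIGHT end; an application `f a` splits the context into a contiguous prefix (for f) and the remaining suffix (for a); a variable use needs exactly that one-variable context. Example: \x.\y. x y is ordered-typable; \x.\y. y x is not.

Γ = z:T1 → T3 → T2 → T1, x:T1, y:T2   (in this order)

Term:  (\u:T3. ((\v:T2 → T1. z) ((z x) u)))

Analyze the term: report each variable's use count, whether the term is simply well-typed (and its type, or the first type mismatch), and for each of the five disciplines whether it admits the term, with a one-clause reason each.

use counts: z ×2, x ×1, y ×0, u [bound] ×1, v [bound] ×0
order of uses: z, z, x, u
typing: the term checks, with type T3 → T1 → T3 → T2 → T1
ordered ✗ (z ×2 used more than once (contraction); unused: y, v — weakening required)
linear ✗ (z ×2 used more than once (contraction); unused: y, v — weakening required)
affine ✗ (z ×2 used more than once (contraction))
relevant ✗ (unused: y, v — weakening required)
unrestricted ✓ (typability at T3 → T1 → T3 → T2 → T1 is all that's needed)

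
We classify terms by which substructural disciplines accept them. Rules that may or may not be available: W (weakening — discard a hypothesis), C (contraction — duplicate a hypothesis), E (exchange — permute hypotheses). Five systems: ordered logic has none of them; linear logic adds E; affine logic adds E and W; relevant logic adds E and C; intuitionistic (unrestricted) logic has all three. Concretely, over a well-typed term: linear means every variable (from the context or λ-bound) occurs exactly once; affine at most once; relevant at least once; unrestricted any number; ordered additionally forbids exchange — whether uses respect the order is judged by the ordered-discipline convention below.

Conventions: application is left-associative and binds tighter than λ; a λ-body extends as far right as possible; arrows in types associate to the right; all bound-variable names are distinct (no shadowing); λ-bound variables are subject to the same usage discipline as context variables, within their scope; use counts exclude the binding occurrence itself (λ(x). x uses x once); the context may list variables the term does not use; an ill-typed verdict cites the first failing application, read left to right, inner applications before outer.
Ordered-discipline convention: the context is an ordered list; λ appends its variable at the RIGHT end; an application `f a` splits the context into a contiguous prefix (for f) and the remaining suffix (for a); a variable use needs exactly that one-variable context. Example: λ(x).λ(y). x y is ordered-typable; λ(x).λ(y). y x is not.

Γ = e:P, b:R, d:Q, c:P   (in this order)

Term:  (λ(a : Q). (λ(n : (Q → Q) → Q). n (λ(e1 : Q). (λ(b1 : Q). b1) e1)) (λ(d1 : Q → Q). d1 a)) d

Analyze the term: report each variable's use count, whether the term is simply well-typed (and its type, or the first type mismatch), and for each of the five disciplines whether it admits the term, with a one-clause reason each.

use counts: e: 0×; b: 0×; d: 1×; c: 0×; a (λ-bound): 1×; n (λ-bound): 1×; e1 (λ-bound): 1×; b1 (λ-bound): 1×; d1 (λ-bound): 1×
left-to-right use order: n, b1, e1, d1, a, d
typing: well-typed at Q
ordered: ✗ — e, b, c never used (weakening)
linear: ✗ — e, b, c never used (weakening)
affine: ✓ — none of e, b, d, c, a, n, e1, b1, d1 used more than once
relevant: ✗ — e, b, c never used (weakening)
unrestricted: ✓ — typability at Q is all that's needed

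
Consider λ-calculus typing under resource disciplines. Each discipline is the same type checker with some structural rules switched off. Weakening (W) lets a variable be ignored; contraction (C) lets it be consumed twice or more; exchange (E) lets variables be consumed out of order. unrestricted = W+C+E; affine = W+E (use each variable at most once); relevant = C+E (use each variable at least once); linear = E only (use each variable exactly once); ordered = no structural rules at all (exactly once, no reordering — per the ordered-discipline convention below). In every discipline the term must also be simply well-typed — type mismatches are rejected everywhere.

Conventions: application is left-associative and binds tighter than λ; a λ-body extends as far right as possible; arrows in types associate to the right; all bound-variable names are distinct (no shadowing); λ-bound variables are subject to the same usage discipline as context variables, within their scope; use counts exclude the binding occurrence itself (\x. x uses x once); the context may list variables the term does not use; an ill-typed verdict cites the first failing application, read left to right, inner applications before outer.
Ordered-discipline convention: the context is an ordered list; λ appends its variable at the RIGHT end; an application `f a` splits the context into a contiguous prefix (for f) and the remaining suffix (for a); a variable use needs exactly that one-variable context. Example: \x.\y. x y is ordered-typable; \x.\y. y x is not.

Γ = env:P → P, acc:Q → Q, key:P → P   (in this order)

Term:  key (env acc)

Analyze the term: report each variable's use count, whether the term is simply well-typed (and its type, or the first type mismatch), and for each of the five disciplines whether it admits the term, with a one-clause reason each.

use counts: env: 1×; acc: 1×; key: 1×
order of uses: key, env, acc
typing: ill-typed: an argument Q → Q mismatches the expected P
ordered ✗ (the type mismatch rejects it)
linear ✗ (not simply typable)
affine ✗ (fails simple typing)
relevant ✗ (a type mismatch blocks all five)
unrestricted ✗ (the type mismatch rejects it)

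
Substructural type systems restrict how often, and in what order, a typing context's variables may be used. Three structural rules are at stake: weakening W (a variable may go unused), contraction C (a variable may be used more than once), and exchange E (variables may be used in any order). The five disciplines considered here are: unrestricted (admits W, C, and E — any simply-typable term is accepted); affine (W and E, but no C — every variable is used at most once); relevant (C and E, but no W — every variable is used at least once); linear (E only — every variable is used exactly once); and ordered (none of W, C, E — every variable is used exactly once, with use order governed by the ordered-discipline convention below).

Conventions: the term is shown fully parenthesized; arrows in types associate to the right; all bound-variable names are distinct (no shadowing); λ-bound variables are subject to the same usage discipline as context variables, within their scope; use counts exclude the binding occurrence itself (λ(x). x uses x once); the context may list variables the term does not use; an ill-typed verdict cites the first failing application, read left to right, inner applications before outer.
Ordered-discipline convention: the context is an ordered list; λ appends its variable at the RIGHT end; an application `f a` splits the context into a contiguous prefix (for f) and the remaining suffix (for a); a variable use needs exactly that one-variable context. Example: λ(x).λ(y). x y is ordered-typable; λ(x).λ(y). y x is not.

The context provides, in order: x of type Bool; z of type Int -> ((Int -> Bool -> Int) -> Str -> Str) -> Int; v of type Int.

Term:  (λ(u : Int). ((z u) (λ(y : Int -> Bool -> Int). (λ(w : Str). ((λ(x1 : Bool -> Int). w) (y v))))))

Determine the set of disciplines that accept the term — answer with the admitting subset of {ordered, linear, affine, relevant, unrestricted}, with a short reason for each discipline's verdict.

admitted in: affine, unrestricted
variable uses: x=0, z=1, v=1, u [bound]=1, y [bound]=1, w [bound]=1, x1 [bound]=0
use order (left to right): z, u, w, y, v
typing: well-typed — term : Int -> Int
ordered: ✗ — x, x1 left unused
linear: ✗ — x, x1 left unused
affine: ✓ — no duplicate uses among x, z, v, u, y, w, x1
relevant: ✗ — x, x1 left unused
unrestricted: ✓ — type-checks (Int -> Int) and nothing is barred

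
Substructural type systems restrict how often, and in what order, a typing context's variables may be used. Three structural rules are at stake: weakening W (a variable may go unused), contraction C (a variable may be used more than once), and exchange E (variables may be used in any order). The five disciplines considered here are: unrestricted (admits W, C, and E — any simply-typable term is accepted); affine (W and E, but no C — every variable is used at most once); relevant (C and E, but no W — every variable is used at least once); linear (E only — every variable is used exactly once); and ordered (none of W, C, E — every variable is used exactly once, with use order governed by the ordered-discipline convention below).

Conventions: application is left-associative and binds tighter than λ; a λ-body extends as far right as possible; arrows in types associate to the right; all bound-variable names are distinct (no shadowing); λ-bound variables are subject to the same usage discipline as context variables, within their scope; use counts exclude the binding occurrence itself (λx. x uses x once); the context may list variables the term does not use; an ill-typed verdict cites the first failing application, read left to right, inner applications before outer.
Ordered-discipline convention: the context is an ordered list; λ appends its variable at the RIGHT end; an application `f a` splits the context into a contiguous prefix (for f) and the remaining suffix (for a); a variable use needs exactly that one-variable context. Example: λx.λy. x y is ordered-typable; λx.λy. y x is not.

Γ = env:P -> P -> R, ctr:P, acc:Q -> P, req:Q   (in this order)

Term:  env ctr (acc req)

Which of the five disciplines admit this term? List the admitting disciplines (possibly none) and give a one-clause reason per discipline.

accepted by: ordered, linear, affine, relevant, unrestricted
variable uses: env ×1, ctr ×1, acc ×1, req ×1
left-to-right use order: env, ctr, acc, req
typing: ✓ — R
ordered: ✓, single-use (env, ctr, acc, req), ordered derivation ok
linear: ✓, each of env, ctr, acc, req used exactly once
affine: ✓, none of env, ctr, acc, req used more than once
relevant: ✓, env, ctr, acc, req: all used, weakening unneeded
unrestricted: ✓, simply typable at R; W, C, E all held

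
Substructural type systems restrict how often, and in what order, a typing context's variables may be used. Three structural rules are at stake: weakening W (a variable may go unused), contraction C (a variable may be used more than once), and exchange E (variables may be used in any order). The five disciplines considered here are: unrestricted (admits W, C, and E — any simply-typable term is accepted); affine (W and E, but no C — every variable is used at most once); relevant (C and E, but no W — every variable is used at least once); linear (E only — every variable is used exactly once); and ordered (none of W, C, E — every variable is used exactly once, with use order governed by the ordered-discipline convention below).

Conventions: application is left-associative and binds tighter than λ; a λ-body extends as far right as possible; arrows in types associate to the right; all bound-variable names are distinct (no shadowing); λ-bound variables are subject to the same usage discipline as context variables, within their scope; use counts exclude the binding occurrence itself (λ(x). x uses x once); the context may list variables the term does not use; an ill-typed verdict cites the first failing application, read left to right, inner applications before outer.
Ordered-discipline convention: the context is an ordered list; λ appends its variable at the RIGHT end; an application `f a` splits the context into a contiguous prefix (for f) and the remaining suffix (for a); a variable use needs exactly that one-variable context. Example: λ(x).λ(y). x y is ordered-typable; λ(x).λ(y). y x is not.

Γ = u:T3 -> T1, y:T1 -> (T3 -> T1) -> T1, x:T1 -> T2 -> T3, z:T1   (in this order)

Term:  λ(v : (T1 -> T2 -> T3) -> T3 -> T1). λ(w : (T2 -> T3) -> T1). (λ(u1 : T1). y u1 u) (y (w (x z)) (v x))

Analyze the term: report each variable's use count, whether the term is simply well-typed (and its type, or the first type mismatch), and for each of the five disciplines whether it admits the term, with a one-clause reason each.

use counts: u: 1, y: 2, x: 2, z: 1, v (λ-bound): 1, w (λ-bound): 1, u1 (λ-bound): 1
left-to-right use order: y, u1, u, y, w, x, z, v, x
typing: well-typed — term : ((T1 -> T2 -> T3) -> T3 -> T1) -> ((T2 -> T3) -> T1) -> T1
ordered: ✗ — repeated use of y ×2, x ×2
linear: ✗ — repeated use of y ×2, x ×2
affine: ✗ — repeated use of y ×2, x ×2
relevant: ✓ — u, y, x, z, v, w, u1: all used, weakening unneeded
unrestricted: ✓ — type-checks (((T1 -> T2 -> T3) -> T3 -> T1) -> ((T2 -> T3) -> T1) -> T1) and nothing is barred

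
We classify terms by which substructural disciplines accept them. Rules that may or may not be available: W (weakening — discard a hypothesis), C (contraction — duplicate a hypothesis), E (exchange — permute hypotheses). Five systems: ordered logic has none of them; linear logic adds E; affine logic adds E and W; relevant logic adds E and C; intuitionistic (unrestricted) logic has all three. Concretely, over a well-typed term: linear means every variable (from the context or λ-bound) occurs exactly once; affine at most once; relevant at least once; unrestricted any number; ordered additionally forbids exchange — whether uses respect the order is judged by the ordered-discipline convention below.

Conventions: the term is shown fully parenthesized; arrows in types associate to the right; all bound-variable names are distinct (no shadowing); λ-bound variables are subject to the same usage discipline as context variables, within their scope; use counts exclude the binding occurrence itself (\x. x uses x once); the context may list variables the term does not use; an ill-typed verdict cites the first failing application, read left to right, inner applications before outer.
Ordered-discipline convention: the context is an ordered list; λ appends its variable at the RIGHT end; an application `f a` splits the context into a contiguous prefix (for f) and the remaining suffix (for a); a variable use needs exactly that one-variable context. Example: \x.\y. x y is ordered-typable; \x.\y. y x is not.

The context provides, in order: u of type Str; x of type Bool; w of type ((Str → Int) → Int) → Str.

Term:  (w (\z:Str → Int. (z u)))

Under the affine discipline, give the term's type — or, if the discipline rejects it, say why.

term : Str
use counts: u: 1×; x: 0×; w: 1×; z [bound]: 1×
left-to-right use order: w, z, u
typing: well-typed at Str
per-discipline verdicts: ordered ✗ | linear ✗ | affine ✓ | relevant ✗ | unrestricted ✓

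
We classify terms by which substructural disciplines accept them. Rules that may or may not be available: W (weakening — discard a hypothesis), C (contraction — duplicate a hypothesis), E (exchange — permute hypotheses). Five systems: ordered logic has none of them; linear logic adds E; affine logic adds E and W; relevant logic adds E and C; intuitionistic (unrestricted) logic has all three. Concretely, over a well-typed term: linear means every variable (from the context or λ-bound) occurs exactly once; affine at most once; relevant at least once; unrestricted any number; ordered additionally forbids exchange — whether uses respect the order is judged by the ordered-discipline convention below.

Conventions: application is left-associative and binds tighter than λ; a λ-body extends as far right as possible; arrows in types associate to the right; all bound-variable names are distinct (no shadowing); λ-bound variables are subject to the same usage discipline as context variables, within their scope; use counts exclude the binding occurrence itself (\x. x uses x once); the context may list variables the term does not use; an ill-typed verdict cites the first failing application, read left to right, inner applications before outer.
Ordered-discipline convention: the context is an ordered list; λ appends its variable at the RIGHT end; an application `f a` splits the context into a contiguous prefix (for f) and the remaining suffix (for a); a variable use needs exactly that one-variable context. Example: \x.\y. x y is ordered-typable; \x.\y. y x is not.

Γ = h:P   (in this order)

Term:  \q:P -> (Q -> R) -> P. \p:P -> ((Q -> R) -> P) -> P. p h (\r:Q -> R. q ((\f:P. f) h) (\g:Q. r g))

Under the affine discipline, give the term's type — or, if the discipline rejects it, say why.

not well-typed under affine — repeated use of h ×2
use counts: h ×2, q (bound) ×1, p (bound) ×1, r (bound) ×1, f (bound) ×1, g (bound) ×1
uses in reading order: p, h, q, f, h, r, g
typing: well-typed at (P -> (Q -> R) -> P) -> (P -> ((Q -> R) -> P) -> P) -> P
all disciplines: ordered ✗, linear ✗, affine ✗, relevant ✓, unrestricted ✓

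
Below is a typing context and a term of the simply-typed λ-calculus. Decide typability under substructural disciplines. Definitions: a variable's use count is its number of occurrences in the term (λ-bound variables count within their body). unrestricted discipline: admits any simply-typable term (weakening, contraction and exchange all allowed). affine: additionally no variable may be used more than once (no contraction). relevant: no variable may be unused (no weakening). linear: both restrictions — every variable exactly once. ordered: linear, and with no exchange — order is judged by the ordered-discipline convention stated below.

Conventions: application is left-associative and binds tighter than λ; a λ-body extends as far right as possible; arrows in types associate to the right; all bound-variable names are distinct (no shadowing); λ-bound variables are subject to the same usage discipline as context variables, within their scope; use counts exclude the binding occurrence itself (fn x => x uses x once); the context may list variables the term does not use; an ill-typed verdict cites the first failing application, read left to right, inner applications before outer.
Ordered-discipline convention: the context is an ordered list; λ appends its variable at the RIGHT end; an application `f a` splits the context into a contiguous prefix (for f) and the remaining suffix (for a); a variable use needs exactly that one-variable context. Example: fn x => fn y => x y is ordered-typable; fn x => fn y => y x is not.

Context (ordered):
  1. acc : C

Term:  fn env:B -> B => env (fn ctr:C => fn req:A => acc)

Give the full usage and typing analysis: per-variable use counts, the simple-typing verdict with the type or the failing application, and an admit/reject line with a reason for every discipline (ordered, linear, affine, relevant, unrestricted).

usage: acc: 1×; env [bound]: 1×; ctr [bound]: 0×; req [bound]: 0×
use order (left to right): env, acc
typing: ill-typed: argument of type C -> A -> C where B is required
ordered: ✗, not simply typable
linear: ✗, fails simple typing
affine: ✗, a type mismatch blocks all five
relevant: ✗, the type mismatch rejects it
unrestricted: ✗, not simply typable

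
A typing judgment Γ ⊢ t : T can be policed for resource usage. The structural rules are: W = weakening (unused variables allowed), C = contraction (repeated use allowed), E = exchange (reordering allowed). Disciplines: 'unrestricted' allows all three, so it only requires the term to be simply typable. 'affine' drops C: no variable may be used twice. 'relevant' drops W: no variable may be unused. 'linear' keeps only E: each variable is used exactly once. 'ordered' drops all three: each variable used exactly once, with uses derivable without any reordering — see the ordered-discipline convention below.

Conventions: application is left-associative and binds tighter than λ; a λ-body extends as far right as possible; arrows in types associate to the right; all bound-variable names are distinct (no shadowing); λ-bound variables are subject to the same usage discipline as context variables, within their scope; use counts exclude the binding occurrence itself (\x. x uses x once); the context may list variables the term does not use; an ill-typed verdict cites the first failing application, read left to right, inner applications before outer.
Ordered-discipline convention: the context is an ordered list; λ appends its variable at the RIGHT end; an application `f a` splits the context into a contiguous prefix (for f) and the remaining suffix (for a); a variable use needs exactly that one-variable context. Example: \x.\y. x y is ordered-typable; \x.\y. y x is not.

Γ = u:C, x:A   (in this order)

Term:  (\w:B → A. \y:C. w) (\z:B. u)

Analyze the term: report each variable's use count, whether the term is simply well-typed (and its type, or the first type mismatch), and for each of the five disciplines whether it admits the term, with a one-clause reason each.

counts: u ×1, x ×0, w [bound] ×1, y [bound] ×0, z [bound] ×0
uses in reading order: w, u
typing: ill-typed: argument of type B → C where B → A is required
ordered: ✗, not simply typable
linear: ✗, fails simple typing
affine: ✗, a type mismatch blocks all five
relevant: ✗, the type mismatch rejects it
unrestricted: ✗, not simply typable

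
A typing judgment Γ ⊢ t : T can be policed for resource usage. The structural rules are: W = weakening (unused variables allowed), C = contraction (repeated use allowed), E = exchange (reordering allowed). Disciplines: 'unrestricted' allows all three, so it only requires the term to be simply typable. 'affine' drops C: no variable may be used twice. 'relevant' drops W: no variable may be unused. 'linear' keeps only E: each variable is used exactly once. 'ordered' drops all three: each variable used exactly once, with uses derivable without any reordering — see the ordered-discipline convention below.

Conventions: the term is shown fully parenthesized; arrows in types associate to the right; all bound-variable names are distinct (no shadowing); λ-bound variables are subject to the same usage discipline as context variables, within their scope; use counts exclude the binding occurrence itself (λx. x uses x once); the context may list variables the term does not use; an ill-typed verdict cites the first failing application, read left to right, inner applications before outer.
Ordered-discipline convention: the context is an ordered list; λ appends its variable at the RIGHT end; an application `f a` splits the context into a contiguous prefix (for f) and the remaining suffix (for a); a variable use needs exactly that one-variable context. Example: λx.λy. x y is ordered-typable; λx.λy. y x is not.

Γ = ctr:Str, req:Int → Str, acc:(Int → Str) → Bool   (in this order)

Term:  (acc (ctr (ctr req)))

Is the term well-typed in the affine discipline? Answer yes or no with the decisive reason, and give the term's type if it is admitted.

no — not simply typable
variable uses: ctr: 2×, req: 1×, acc: 1×
left-to-right use order: acc, ctr, ctr, req
typing: ill-typed: non-function type Str applied to an argument
summary: ordered ✗; linear ✗; affine ✗; relevant ✗; unrestricted ✗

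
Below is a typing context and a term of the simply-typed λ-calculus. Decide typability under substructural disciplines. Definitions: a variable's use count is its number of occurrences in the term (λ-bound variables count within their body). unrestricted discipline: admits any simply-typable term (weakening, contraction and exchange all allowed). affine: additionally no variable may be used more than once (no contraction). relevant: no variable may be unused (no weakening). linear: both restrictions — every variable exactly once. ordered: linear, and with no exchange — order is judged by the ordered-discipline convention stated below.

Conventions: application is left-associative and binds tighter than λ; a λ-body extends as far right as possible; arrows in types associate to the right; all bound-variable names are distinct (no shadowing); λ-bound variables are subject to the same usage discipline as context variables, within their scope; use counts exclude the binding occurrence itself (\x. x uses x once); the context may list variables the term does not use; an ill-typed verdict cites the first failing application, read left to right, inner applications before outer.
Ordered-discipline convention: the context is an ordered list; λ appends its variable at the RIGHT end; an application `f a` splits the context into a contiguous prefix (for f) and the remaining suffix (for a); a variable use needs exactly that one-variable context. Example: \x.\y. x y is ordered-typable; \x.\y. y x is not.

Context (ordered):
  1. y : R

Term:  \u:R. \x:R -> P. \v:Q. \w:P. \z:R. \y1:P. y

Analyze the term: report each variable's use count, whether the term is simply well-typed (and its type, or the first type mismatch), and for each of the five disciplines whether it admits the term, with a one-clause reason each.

variable uses: y: 1, u (λ-bound): 0, x (λ-bound): 0, v (λ-bound): 0, w (λ-bound): 0, z (λ-bound): 0, y1 (λ-bound): 0
left-to-right use order: y
typing: well-typed — term : R -> (R -> P) -> Q -> P -> R -> P -> R
ordered: ✗, u, x, v, w, z, y1 left unused
linear: ✗, u, x, v, w, z, y1 left unused
affine: ✓, at most one use each (y, u, x, v, w, z, y1)
relevant: ✗, u, x, v, w, z, y1 left unused
unrestricted: ✓, type-checks (R -> (R -> P) -> Q -> P -> R -> P -> R) and nothing is barred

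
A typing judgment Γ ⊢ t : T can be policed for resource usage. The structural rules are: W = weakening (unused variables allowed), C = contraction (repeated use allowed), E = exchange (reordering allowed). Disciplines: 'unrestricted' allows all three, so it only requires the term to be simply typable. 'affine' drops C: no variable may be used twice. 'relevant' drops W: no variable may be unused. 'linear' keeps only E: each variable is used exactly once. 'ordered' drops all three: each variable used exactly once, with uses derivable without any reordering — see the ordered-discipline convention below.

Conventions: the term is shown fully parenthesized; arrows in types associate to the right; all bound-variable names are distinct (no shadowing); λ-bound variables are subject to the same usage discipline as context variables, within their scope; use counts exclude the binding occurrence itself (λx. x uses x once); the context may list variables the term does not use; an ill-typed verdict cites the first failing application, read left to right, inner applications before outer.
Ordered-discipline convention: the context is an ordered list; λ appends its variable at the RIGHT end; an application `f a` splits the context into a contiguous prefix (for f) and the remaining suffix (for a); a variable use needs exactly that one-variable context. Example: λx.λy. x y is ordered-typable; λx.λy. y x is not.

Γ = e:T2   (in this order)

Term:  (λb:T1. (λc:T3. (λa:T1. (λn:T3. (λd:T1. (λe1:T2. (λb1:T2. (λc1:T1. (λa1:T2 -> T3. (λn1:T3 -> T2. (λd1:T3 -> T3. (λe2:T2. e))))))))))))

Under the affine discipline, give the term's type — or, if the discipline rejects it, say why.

term : T1 -> T3 -> T1 -> T3 -> T1 -> T2 -> T2 -> T1 -> (T2 -> T3) -> (T3 -> T2) -> (T3 -> T3) -> T2 -> T2
variable uses: e=1; b (λ-bound)=0; c (λ-bound)=0; a (λ-bound)=0; n (λ-bound)=0; d (λ-bound)=0; e1 (λ-bound)=0; b1 (λ-bound)=0; c1 (λ-bound)=0; a1 (λ-bound)=0; n1 (λ-bound)=0; d1 (λ-bound)=0; e2 (λ-bound)=0
order of uses: e
typing: ✓ — T1 -> T3 -> T1 -> T3 -> T1 -> T2 -> T2 -> T1 -> (T2 -> T3) -> (T3 -> T2) -> (T3 -> T3) -> T2 -> T2
across the five disciplines: ordered ✗ · linear ✗ · affine ✓ · relevant ✗ · unrestricted ✓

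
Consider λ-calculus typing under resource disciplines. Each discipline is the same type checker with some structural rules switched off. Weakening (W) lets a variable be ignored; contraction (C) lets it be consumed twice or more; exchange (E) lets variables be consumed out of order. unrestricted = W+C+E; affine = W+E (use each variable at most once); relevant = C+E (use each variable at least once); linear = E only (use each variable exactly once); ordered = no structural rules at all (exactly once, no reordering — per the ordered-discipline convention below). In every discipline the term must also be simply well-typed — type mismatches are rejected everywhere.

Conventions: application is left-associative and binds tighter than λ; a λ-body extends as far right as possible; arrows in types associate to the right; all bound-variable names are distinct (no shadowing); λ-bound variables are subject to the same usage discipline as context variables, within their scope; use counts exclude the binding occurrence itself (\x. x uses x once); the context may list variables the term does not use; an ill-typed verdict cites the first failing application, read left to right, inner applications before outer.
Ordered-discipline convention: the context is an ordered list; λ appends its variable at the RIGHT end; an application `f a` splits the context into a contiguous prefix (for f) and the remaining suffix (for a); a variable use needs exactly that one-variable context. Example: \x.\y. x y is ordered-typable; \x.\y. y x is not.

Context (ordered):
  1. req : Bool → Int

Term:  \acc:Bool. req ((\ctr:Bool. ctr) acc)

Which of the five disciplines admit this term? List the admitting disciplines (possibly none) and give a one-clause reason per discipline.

accepted by: ordered, linear, affine, relevant, unrestricted
usage: req ×1, acc [bound] ×1, ctr [bound] ×1
use order (left to right): req, ctr, acc
typing: the term checks, with type Bool → Int
ordered: ✓, one use each (req, acc, ctr); ordered split holds
linear: ✓, exactly-once usage across req, acc, ctr
affine: ✓, at most one use each (req, acc, ctr)
relevant: ✓, at least one use each (req, acc, ctr)
unrestricted: ✓, simply typable at Bool → Int; W, C, E all held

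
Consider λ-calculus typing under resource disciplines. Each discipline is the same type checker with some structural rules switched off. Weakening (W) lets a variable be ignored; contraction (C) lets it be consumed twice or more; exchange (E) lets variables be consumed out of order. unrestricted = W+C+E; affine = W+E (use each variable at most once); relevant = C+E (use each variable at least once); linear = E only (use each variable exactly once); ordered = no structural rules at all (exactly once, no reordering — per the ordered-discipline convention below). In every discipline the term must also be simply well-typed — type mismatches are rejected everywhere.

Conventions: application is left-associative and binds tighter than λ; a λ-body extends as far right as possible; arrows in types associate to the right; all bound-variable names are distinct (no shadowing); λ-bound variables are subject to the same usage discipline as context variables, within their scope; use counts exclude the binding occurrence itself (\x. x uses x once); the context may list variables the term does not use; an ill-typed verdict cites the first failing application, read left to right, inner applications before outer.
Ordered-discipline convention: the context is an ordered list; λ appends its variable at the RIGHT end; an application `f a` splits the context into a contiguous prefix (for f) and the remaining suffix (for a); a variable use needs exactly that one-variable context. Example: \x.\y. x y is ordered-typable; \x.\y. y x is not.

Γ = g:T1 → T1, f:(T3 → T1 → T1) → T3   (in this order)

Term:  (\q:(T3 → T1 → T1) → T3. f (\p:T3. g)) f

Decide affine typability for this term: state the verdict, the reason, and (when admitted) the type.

no — repeated use of f ×2
counts: g ×1, f ×2, q (bound) ×0, p (bound) ×0
order of uses: f, g, f
typing: well-typed — term : T3
per-discipline verdicts: ordered ✗ · linear ✗ · affine ✗ · relevant ✗ · unrestricted ✓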